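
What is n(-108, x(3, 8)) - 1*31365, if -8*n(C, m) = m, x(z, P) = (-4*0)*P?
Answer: -31365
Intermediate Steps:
x(z, P) = 0 (x(z, P) = 0*P = 0)
n(C, m) = -m/8
n(-108, x(3, 8)) - 1*31365 = -⅛*0 - 1*31365 = 0 - 31365 = -31365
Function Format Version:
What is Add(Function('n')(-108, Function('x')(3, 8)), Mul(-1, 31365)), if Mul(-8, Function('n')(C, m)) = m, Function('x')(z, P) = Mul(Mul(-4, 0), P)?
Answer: -31365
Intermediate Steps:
Function('x')(z, P) = 0 (Function('x')(z, P) = Mul(0, P) = 0)
Function('n')(C, m) = Mul(Rational(-1, 8), m)
Add(Function('n')(-108, Function('x')(3, 8)), Mul(-1, 31365)) = Add(Mul(Rational(-1, 8), 0), Mul(-1, 31365)) = Add(0, -31365) = -31365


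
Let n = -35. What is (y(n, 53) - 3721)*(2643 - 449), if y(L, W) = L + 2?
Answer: -8236276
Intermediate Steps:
y(L, W) = 2 + L
(y(n, 53) - 3721)*(2643 - 449) = ((2 - 35) - 3721)*(2643 - 449) = (-33 - 3721)*2194 = -3754*2194 = -8236276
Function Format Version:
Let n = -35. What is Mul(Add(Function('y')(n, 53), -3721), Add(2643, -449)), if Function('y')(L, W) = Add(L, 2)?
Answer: -8236276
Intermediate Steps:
Function('y')(L, W) = Add(2, L)
Mul(Add(Function('y')(n, 53), -3721), Add(2643, -449)) = Mul(Add(Add(2, -35), -3721), Add(2643, -449)) = Mul(Add(-33, -3721), 2194) = Mul(-3754, 2194) = -8236276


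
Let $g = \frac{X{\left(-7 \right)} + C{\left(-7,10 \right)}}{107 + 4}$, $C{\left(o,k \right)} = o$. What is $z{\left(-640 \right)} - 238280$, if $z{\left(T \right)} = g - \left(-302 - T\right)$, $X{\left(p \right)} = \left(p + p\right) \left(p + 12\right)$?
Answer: $- \frac{26486675}{111} \approx -2.3862 \cdot 10^{5}$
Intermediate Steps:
$X{\left(p \right)} = 2 p \left(12 + p\right)$
$g = - \frac{77}{111}$ ($g = \frac{2 \left(-7\right) \left(12 - 7\right) - 7}{107 + 4} = \frac{2 \left(-7\right) 5 - 7}{111} = \left(-70 - 7\right) \frac{1}{111} = \left(-77\right) \frac{1}{111} = - \frac{77}{111} \approx -0.69369$)
$z{\left(T \right)} = \frac{33445}{111} + T$ ($z{\left(T \right)} = - \frac{77}{111} - \left(-302 - T\right) = - \frac{77}{111} + \left(302 + T\right) = \frac{33445}{111} + T$)
$z{\left(-640 \right)} - 238280 = \left(\frac{33445}{111} - 640\right) - 238280 = - \frac{37595}{111} - 238280 = - \frac{26486675}{111}$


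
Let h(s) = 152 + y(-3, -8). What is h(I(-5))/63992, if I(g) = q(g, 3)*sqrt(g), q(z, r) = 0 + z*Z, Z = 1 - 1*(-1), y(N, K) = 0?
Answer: 1/421 ≈ 0.0023753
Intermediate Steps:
Z = 2 (Z = 1 + 1 = 2)
q(z, r) = 2*z (q(z, r) = 0 + z*2 = 0 + 2*z = 2*z)
I(g) = 2*g**(3/2) (I(g) = (2*g)*sqrt(g) = 2*g**(3/2))
h(s) = 152 (h(s) = 152 + 0 = 152)
h(I(-5))/63992 = 152/63992 = 152*(1/63992) = 1/421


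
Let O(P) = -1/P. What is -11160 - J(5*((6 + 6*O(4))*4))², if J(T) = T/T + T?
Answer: -19441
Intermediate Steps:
J(T) = 1 + T
-11160 - J(5*((6 + 6*O(4))*4))² = -11160 - (1 + 5*((6 + 6*(-1/4))*4))² = -11160 - (1 + 5*((6 + 6*(-1*¼))*4))² = -11160 - (1 + 5*((6 + 6*(-¼))*4))² = -11160 - (1 + 5*((6 - 3/2)*4))² = -11160 - (1 + 5*((9/2)*4))² = -11160 - (1 + 5*18)² = -11160 - (1 + 90)² = -11160 - 1*91² = -11160 - 1*8281 = -11160 - 8281 = -19441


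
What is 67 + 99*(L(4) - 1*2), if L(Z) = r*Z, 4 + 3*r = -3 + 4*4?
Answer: 1057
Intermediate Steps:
r = 3 (r = -4/3 + (-3 + 4*4)/3 = -4/3 + (-3 + 16)/3 = -4/3 + (⅓)*13 = -4/3 + 13/3 = 3)
L(Z) = 3*Z
67 + 99*(L(4) - 1*2) = 67 + 99*(3*4 - 1*2) = 67 + 99*(12 - 2) = 67 + 99*10 = 67 + 990 = 1057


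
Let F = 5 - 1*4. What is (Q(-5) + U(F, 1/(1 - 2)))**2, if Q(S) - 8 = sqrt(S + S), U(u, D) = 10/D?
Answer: (-2 + I*sqrt(10))**2 ≈ -6.0 - 12.649*I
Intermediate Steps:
F = 1 (F = 5 - 4 = 1)
Q(S) = 8 + sqrt(2)*sqrt(S) (Q(S) = 8 + sqrt(S + S) = 8 + sqrt(2*S) = 8 + sqrt(2)*sqrt(S))
(Q(-5) + U(F, 1/(1 - 2)))**2 = ((8 + sqrt(2)*sqrt(-5)) + 10/(1/(1 - 2)))**2 = ((8 + sqrt(2)*(I*sqrt(5))) + 10/(1/(-1)))**2 = ((8 + I*sqrt(10)) + 10/(-1))**2 = ((8 + I*sqrt(10)) + 10*(-1))**2 = ((8 + I*sqrt(10)) - 10)**2 = (-2 + I*sqrt(10))**2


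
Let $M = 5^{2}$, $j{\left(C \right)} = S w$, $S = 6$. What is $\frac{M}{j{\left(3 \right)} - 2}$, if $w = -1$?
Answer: $- \frac{25}{8} \approx -3.125$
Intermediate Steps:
$j{\left(C \right)} = -6$ ($j{\left(C \right)} = 6 \left(-1\right) = -6$)
$M = 25$
$\frac{M}{j{\left(3 \right)} - 2} = \frac{1}{-6 - 2} \cdot 25 = \frac{1}{-8} \cdot 25 = \left(- \frac{1}{8}\right) 25 = - \frac{25}{8}$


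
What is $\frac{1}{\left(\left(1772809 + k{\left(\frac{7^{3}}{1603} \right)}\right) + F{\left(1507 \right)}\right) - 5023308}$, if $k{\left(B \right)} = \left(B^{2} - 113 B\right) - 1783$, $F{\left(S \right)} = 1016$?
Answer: $- \frac{52441}{170500905878} \approx -3.0757 \cdot 10^{-7}$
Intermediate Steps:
$k{\left(B \right)} = -1783 + B^{2} - 113 B$
$\frac{1}{\left(\left(1772809 + k{\left(\frac{7^{3}}{1603} \right)}\right) + F{\left(1507 \right)}\right) - 5023308} = \frac{1}{\left(\left(1772809 - \left(1783 - \frac{2401}{52441} + \frac{113 \cdot 7^{3}}{1603}\right)\right) + 1016\right) - 5023308} = \frac{1}{\left(\left(1772809 - \left(1783 - \frac{2401}{52441} + 113 \cdot 343 \cdot \frac{1}{1603}\right)\right) + 1016\right) - 5023308} = \frac{1}{\left(\left(1772809 - \left(\frac{413844}{229} - \frac{2401}{52441}\right)\right) + 1016\right) - 5023308} = \frac{1}{\left(\left(1772809 - \frac{94767875}{52441}\right) + 1016\right) - 5023308} = \frac{1}{\left(\frac{92873108894}{52441} + 1016\right) - 5023308} = \frac{1}{\frac{92926388950}{52441} - 5023308} = \frac{1}{- \frac{170500905878}{52441}} = - \frac{52441}{170500905878}$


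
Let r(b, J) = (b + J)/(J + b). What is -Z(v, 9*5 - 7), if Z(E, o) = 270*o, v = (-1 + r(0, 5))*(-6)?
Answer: -10260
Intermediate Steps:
r(b, J) = 1 (r(b, J) = (J + b)/(J + b) = 1)
v = 0 (v = (-1 + 1)*(-6) = 0*(-6) = 0)
-Z(v, 9*5 - 7) = -270*(9*5 - 7) = -270*(45 - 7) = -270*38 = -1*10260 = -10260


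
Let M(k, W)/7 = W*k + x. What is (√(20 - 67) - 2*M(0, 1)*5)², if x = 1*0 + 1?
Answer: (70 - I*√47)² ≈ 4853.0 - 959.79*I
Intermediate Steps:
x = 1 (x = 0 + 1 = 1)
M(k, W) = 7 + 7*W*k (M(k, W) = 7*(W*k + 1) = 7*(1 + W*k) = 7 + 7*W*k)
(√(20 - 67) - 2*M(0, 1)*5)² = (√(20 - 67) - 2*(7 + 7*1*0)*5)² = (√(-47) - 2*(7 + 0)*5)² = (I*√47 - 2*7*5)² = (I*√47 - 14*5)² = (I*√47 - 70)² = (-70 + I*√47)²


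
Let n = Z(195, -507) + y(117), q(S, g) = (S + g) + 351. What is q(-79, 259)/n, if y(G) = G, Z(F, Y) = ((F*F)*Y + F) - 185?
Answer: -531/19278548 ≈ -2.7544e-5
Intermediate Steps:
Z(F, Y) = -185 + F + Y*F**2 (Z(F, Y) = (F**2*Y + F) - 185 = (Y*F**2 + F) - 185 = (F + Y*F**2) - 185 = -185 + F + Y*F**2)
q(S, g) = 351 + S + g
n = -19278548 (n = (-185 + 195 - 507*195**2) + 117 = (-185 + 195 - 507*38025) + 117 = (-185 + 195 - 19278675) + 117 = -19278665 + 117 = -19278548)
q(-79, 259)/n = (351 - 79 + 259)/(-19278548) = 531*(-1/19278548) = -531/19278548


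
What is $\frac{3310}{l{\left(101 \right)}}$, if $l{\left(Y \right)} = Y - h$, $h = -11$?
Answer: $\frac{1655}{56} \approx 29.554$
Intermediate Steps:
$l{\left(Y \right)} = 11 + Y$ ($l{\left(Y \right)} = Y - -11 = Y + 11 = 11 + Y$)
$\frac{3310}{l{\left(101 \right)}} = \frac{3310}{11 + 101} = \frac{3310}{112} = 3310 \cdot \frac{1}{112} = \frac{1655}{56}$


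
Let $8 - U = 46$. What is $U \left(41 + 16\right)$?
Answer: $-2166$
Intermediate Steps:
$U = -38$ ($U = 8 - 46 = -38$)
$U \left(41 + 16\right) = - 38 \left(41 + 16\right) = \left(-38\right) 57 = -2166$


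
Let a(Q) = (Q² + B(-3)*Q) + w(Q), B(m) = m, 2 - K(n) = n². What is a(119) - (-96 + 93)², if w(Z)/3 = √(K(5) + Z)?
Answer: 13795 + 12*√6 ≈ 13824.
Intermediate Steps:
K(n) = 2 - n²
w(Z) = 3*√(-23 + Z) (w(Z) = 3*√((2 - 1*5²) + Z) = 3*√((2 - 1*25) + Z) = 3*√((2 - 25) + Z) = 3*√(-23 + Z))
a(Q) = Q² - 3*Q + 3*√(-23 + Q) (a(Q) = (Q² - 3*Q) + 3*√(-23 + Q) = Q² - 3*Q + 3*√(-23 + Q))
a(119) - (-96 + 93)² = (119² - 3*119 + 3*√(-23 + 119)) - (-96 + 93)² = (14161 - 357 + 3*√96) - 1*(-3)² = (14161 - 357 + 3*(4*√6)) - 1*9 = (14161 - 357 + 12*√6) - 9 = (13804 + 12*√6) - 9 = 13795 + 12*√6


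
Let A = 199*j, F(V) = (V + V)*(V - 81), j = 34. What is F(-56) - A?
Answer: 8578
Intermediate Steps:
F(V) = 2*V*(-81 + V) (F(V) = (2*V)*(-81 + V) = 2*V*(-81 + V))
A = 6766 (A = 199*34 = 6766)
F(-56) - A = 2*(-56)*(-81 - 56) - 1*6766 = 2*(-56)*(-137) - 6766 = 15344 - 6766 = 8578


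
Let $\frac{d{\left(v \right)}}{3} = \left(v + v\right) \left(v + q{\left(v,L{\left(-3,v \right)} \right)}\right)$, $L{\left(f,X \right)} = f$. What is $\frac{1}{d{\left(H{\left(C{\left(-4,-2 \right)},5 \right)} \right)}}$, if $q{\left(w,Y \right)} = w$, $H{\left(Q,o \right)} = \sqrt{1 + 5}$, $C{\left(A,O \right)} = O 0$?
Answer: $\frac{1}{72} \approx 0.013889$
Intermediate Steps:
$C{\left(A,O \right)} = 0$
$H{\left(Q,o \right)} = \sqrt{6}$
$d{\left(v \right)} = 12 v^{2}$ ($d{\left(v \right)} = 3 \left(v + v\right) \left(v + v\right) = 3 \cdot 2 v 2 v = 3 \cdot 4 v^{2} = 12 v^{2}$)
$\frac{1}{d{\left(H{\left(C{\left(-4,-2 \right)},5 \right)} \right)}} = \frac{1}{12 \left(\sqrt{6}\right)^{2}} = \frac{1}{12 \cdot 6} = \frac{1}{72}$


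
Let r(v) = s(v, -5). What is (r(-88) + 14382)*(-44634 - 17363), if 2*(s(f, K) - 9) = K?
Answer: -1784087669/2 ≈ -8.9204e+8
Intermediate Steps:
s(f, K) = 9 + K/2
r(v) = 13/2 (r(v) = 9 + (½)*(-5) = 9 - 5/2 = 13/2)
(r(-88) + 14382)*(-44634 - 17363) = (13/2 + 14382)*(-44634 - 17363) = (28777/2)*(-61997) = -1784087669/2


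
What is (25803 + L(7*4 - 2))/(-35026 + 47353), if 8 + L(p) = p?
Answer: 8607/4109 ≈ 2.0947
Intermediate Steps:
L(p) = -8 + p
(25803 + L(7*4 - 2))/(-35026 + 47353) = (25803 + (-8 + (7*4 - 2)))/(-35026 + 47353) = (25803 + (-8 + (28 - 2)))/12327 = (25803 + (-8 + 26))*(1/12327) = (25803 + 18)*(1/12327) = 25821*(1/12327) = 8607/4109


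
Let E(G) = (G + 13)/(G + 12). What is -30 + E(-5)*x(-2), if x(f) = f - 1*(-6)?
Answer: -178/7 ≈ -25.429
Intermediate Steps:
E(G) = (13 + G)/(12 + G)
x(f) = 6 + f (x(f) = f + 6 = 6 + f)
-30 + E(-5)*x(-2) = -30 + ((13 - 5)/(12 - 5))*(6 - 2) = -30 + (8/7)*4 = -30 + 32/7 = -178/7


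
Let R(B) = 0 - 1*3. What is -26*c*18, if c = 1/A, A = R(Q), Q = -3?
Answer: 156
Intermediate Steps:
R(B) = -3 (R(B) = 0 - 3 = -3)
A = -3
c = -⅓ (c = 1/(-3) = -⅓ ≈ -0.33333)
-26*c*18 = -26*(-⅓)*18 = (26/3)*18 = 156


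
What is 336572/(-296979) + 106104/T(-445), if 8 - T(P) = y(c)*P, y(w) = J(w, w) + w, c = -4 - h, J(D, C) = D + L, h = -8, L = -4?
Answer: 2575739090/44249871 ≈ 58.209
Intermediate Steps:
J(D, C) = -4 + D (J(D, C) = D - 4 = -4 + D)
c = 4 (c = -4 - 1*(-8) = -4 + 8 = 4)
y(w) = -4 + 2*w (y(w) = (-4 + w) + w = -4 + 2*w)
T(P) = 8 - 4*P (T(P) = 8 - (-4 + 2*4)*P = 8 - (-4 + 8)*P = 8 - 4*P)
336572/(-296979) + 106104/T(-445) = 336572/(-296979) + 106104/(8 - 4*(-445)) = 336572*(-1/296979) + 106104/(8 + 1780) = -336572/296979 + 106104/1788 = -336572/296979 + 106104*(1/1788) = -336572/296979 + 8842/149 = 2575739090/44249871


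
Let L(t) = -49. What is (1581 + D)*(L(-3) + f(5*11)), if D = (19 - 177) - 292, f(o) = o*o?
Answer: 3365856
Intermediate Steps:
f(o) = o²
D = -450 (D = -158 - 292 = -450)
(1581 + D)*(L(-3) + f(5*11)) = (1581 - 450)*(-49 + (5*11)²) = 1131*(-49 + 55²) = 1131*(-49 + 3025) = 1131*2976 = 3365856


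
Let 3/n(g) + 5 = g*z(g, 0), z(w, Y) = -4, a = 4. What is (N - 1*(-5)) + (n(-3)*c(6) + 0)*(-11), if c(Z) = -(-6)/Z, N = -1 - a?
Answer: -33/7 ≈ -4.7143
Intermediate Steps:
n(g) = 3/(-5 - 4*g) (n(g) = 3/(-5 + g*(-4)) = 3/(-5 - 4*g))
N = -5 (N = -1 - 1*4 = -1 - 4 = -5)
c(Z) = 6/Z
(N - 1*(-5)) + (n(-3)*c(6) + 0)*(-11) = (-5 - 1*(-5)) + ((3/(-5 - 4*(-3)))*(6/6) + 0)*(-11) = (-5 + 5) + ((3/(-5 + 12))*(6*(⅙)) + 0)*(-11) = 0 + ((3/7)*1 + 0)*(-11) = 0 + (3/7 + 0)*(-11) = 0 + (3/7)*(-11) = 0 - 33/7 = -33/7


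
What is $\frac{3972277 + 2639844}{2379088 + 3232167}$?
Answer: $\frac{6612121}{5611255} \approx 1.1784$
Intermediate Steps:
$\frac{3972277 + 2639844}{2379088 + 3232167} = \frac{6612121}{5611255}$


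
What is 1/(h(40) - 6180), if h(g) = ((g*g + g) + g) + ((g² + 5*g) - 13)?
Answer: -1/2713 ≈ -0.00036860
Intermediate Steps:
h(g) = -13 + 2*g² + 7*g (h(g) = ((g² + g) + g) + (-13 + g² + 5*g) = ((g + g²) + g) + (-13 + g² + 5*g) = (g² + 2*g) + (-13 + g² + 5*g) = -13 + 2*g² + 7*g)
1/(h(40) - 6180) = 1/((-13 + 2*40² + 7*40) - 6180) = 1/((-13 + 2*1600 + 280) - 6180) = 1/((-13 + 3200 + 280) - 6180) = 1/(3467 - 6180) = 1/(-2713) = -1/2713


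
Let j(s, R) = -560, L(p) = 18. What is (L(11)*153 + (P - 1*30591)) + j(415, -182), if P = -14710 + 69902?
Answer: 26795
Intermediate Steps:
P = 55192
(L(11)*153 + (P - 1*30591)) + j(415, -182) = (18*153 + (55192 - 1*30591)) - 560 = (2754 + (55192 - 30591)) - 560 = (2754 + 24601) - 560 = 27355 - 560 = 26795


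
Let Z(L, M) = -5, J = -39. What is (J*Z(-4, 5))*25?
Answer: 4875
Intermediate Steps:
(J*Z(-4, 5))*25 = -39*(-5)*25 = 195*25 = 4875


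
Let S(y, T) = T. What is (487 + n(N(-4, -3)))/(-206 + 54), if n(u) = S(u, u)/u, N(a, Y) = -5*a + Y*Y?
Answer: -61/19 ≈ -3.2105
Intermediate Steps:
N(a, Y) = Y**2 - 5*a (N(a, Y) = -5*a + Y**2 = Y**2 - 5*a)
n(u) = 1 (n(u) = u/u = 1)
(487 + n(N(-4, -3)))/(-206 + 54) = (487 + 1)/(-206 + 54) = 488/(-152) = 488*(-1/152) = -61/19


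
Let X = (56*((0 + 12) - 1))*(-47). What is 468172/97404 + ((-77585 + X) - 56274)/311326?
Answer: 32473918357/7581099426 ≈ 4.2835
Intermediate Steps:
X = -28952 (X = (56*(12 - 1))*(-47) = (56*11)*(-47) = 616*(-47) = -28952)
468172/97404 + ((-77585 + X) - 56274)/311326 = 468172/97404 + ((-77585 - 28952) - 56274)/311326 = 468172*(1/97404) + (-106537 - 56274)*(1/311326) = 117043/24351 - 162811*1/311326 = 117043/24351 - 162811/311326 = 32473918357/7581099426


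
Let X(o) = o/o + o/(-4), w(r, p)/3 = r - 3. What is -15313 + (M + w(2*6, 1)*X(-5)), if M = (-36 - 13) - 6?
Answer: -61229/4 ≈ -15307.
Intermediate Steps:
w(r, p) = -9 + 3*r (w(r, p) = 3*(r - 3) = 3*(-3 + r) = -9 + 3*r)
M = -55 (M = -49 - 6 = -55)
X(o) = 1 - o/4 (X(o) = 1 + o*(-¼) = 1 - o/4)
-15313 + (M + w(2*6, 1)*X(-5)) = -15313 + (-55 + (-9 + 3*(2*6))*(1 - ¼*(-5))) = -15313 + (-55 + (-9 + 3*12)*(1 + 5/4)) = -15313 + (-55 + (-9 + 36)*(9/4)) = -15313 + (-55 + 27*(9/4)) = -15313 + (-55 + 243/4) = -15313 + 23/4 = -61229/4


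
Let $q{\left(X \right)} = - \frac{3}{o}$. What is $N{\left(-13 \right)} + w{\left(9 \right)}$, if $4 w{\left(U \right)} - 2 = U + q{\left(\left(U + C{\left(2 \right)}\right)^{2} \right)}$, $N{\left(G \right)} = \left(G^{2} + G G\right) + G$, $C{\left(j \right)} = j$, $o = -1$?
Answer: $\frac{657}{2} \approx 328.5$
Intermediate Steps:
$N{\left(G \right)} = G + 2 G^{2}$ ($N{\left(G \right)} = \left(G^{2} + G^{2}\right) + G = 2 G^{2} + G = G + 2 G^{2}$)
$q{\left(X \right)} = 3$ ($q{\left(X \right)} = - \frac{3}{-1} = \left(-3\right) \left(-1\right) = 3$)
$w{\left(U \right)} = \frac{5}{4} + \frac{U}{4}$ ($w{\left(U \right)} = \frac{1}{2} + \frac{U + 3}{4} = \frac{1}{2} + \frac{3 + U}{4} = \frac{1}{2} + \left(\frac{3}{4} + \frac{U}{4}\right) = \frac{5}{4} + \frac{U}{4}$)
$N{\left(-13 \right)} + w{\left(9 \right)} = - 13 \left(1 + 2 \left(-13\right)\right) + \left(\frac{5}{4} + \frac{1}{4} \cdot 9\right) = - 13 \left(1 - 26\right) + \left(\frac{5}{4} + \frac{9}{4}\right) = \left(-13\right) \left(-25\right) + \frac{7}{2} = 325 + \frac{7}{2} = \frac{657}{2}$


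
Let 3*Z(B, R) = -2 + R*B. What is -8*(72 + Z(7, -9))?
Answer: -1208/3 ≈ -402.67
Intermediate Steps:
Z(B, R) = -2/3 + B*R/3 (Z(B, R) = (-2 + R*B)/3 = (-2 + B*R)/3 = -2/3 + B*R/3)
-8*(72 + Z(7, -9)) = -8*(72 + (-2/3 + (1/3)*7*(-9))) = -8*(72 + (-2/3 - 21)) = -8*(72 - 65/3) = -8*151/3 = -1208/3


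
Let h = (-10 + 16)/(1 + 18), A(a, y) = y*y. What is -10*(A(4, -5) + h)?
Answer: -4810/19 ≈ -253.16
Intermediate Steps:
A(a, y) = y**2
h = 6/19 ≈ 0.31579
-10*(A(4, -5) + h) = -10*((-5)**2 + 6/19) = -10*(25 + 6/19) = -10*481/19 = -4810/19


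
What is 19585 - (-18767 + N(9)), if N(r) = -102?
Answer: 38454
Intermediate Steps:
19585 - (-18767 + N(9)) = 19585 - (-18767 - 102) = 19585 - 1*(-18869) = 19585 + 18869 = 38454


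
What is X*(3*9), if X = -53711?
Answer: -1450197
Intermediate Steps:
X*(3*9) = -161133*9 = -53711*27 = -1450197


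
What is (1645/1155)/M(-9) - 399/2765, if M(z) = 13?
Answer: -5888/169455 ≈ -0.034747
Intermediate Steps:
(1645/1155)/M(-9) - 399/2765 = (1645/1155)/13 - 399/2765 = (1645*(1/1155))*(1/13) - 399*1/2765 = (47/33)*(1/13) - 57/395 = 47/429 - 57/395 = -5888/169455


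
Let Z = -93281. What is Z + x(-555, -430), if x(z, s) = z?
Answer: -93836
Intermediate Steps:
Z + x(-555, -430) = -93281 - 555 = -93836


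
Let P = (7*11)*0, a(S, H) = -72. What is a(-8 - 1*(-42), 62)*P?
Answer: 0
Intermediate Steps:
P = 0 (P = 77*0 = 0)
a(-8 - 1*(-42), 62)*P = -72*0 = 0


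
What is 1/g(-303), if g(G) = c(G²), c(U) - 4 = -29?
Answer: -1/25 ≈ -0.040000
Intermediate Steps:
c(U) = -25 (c(U) = 4 - 29 = -25)
g(G) = -25
1/g(-303) = 1/(-25) = -1/25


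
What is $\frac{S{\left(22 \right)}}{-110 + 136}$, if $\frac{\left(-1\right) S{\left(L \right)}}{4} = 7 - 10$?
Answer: $\frac{6}{13} \approx 0.46154$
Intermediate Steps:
$S{\left(L \right)} = 12$ ($S{\left(L \right)} = - 4 \left(7 - 10\right) = \left(-4\right) \left(-3\right) = 12$)
$\frac{S{\left(22 \right)}}{-110 + 136} = \frac{12}{-110 + 136} = \frac{12}{26} = 12 \cdot \frac{1}{26} = \frac{6}{13}$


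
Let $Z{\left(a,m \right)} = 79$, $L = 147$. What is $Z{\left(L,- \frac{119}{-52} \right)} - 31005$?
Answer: $-30926$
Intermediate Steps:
$Z{\left(L,- \frac{119}{-52} \right)} - 31005 = 79 - 31005 = -30926$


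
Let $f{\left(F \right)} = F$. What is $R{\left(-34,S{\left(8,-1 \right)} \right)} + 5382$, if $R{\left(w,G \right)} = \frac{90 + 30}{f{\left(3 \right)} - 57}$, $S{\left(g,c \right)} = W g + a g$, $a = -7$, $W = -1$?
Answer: $\frac{48418}{9} \approx 5379.8$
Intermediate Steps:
$S{\left(g,c \right)} = - 8 g$ ($S{\left(g,c \right)} = - g - 7 g = - 8 g$)
$R{\left(w,G \right)} = - \frac{20}{9}$ ($R{\left(w,G \right)} = \frac{90 + 30}{3 - 57} = \frac{120}{-54} = 120 \left(- \frac{1}{54}\right) = - \frac{20}{9}$)
$R{\left(-34,S{\left(8,-1 \right)} \right)} + 5382 = - \frac{20}{9} + 5382 = \frac{48418}{9}$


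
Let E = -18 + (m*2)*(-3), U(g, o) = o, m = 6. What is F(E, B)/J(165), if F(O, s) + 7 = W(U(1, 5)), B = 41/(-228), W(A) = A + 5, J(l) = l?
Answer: 1/55 ≈ 0.018182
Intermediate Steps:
W(A) = 5 + A
E = -54 (E = -18 + (6*2)*(-3) = -18 + 12*(-3) = -18 - 36 = -54)
B = -41/228 (B = 41*(-1/228) = -41/228 ≈ -0.17982)
F(O, s) = 3 (F(O, s) = -7 + (5 + 5) = -7 + 10 = 3)
F(E, B)/J(165) = 3/165 = 3*(1/165) = 1/55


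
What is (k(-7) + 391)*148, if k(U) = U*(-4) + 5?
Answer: 62752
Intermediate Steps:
k(U) = 5 - 4*U (k(U) = -4*U + 5 = 5 - 4*U)
(k(-7) + 391)*148 = ((5 - 4*(-7)) + 391)*148 = ((5 + 28) + 391)*148 = (33 + 391)*148 = 424*148 = 62752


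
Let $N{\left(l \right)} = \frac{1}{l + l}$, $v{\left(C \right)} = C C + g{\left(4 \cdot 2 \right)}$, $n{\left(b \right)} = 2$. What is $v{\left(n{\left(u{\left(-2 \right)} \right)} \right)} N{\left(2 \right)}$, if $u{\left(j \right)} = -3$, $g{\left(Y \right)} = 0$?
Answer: $1$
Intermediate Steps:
$v{\left(C \right)} = C^{2}$ ($v{\left(C \right)} = C C + 0 = C^{2} + 0 = C^{2}$)
$N{\left(l \right)} = \frac{1}{2 l}$
$v{\left(n{\left(u{\left(-2 \right)} \right)} \right)} N{\left(2 \right)} = 2^{2} \frac{1}{2 \cdot 2} = 4 \cdot \frac{1}{2} \cdot \frac{1}{2} = 4 \cdot \frac{1}{4} = 1$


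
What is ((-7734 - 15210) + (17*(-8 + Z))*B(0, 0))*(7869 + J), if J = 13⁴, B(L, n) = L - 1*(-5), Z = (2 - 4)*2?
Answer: -873008520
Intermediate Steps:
Z = -4 (Z = -2*2 = -4)
B(L, n) = 5 + L (B(L, n) = L + 5 = 5 + L)
J = 28561
((-7734 - 15210) + (17*(-8 + Z))*B(0, 0))*(7869 + J) = ((-7734 - 15210) + (17*(-8 - 4))*(5 + 0))*(7869 + 28561) = (-22944 + (17*(-12))*5)*36430 = (-22944 - 204*5)*36430 = (-22944 - 1020)*36430 = -23964*36430 = -873008520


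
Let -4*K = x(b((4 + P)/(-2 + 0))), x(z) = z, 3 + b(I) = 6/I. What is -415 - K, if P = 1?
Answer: -8327/20 ≈ -416.35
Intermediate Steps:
b(I) = -3 + 6/I
K = 27/20 (K = -(-3 + 6/(((4 + 1)/(-2 + 0))))/4 = -(-3 + 6/((5/(-2))))/4 = -(-3 + 6/((5*(-1/2))))/4 = -(-3 + 6/(-5/2))/4 = -(-3 + 6*(-2/5))/4 = -(-3 - 12/5)/4 = -1/4*(-27/5) = 27/20 ≈ 1.3500)
-415 - K = -415 - 1*27/20 = -415 - 27/20 = -8327/20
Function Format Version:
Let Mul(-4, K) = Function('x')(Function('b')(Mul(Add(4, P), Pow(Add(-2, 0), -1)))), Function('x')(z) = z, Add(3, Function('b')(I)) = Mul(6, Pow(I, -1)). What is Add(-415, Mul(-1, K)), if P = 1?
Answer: Rational(-8327, 20) ≈ -416.35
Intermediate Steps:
Function('b')(I) = Add(-3, Mul(6, Pow(I, -1)))
K = Rational(27, 20) (K = Mul(Rational(-1, 4), Add(-3, Mul(6, Pow(Mul(Add(4, 1), Pow(Add(-2, 0), -1)), -1)))) = Mul(Rational(-1, 4), Add(-3, Mul(6, Pow(Mul(5, Pow(-2, -1)), -1)))) = Mul(Rational(-1, 4), Add(-3, Mul(6, Pow(Mul(5, Rational(-1, 2)), -1)))) = Mul(Rational(-1, 4), Add(-3, Mul(6, Pow(Rational(-5, 2), -1)))) = Mul(Rational(-1, 4), Add(-3, Mul(6, Rational(-2, 5)))) = Mul(Rational(-1, 4), Add(-3, Rational(-12, 5))) = Mul(Rational(-1, 4), Rational(-27, 5)) = Rational(27, 20) ≈ 1.3500)
Add(-415, Mul(-1, K)) = Add(-415, Mul(-1, Rational(27, 20))) = Add(-415, Rational(-27, 20)) = Rational(-8327, 20)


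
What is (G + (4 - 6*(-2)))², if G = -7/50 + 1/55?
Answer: 76265289/302500 ≈ 252.12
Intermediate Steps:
G = -67/550 (G = -7*1/50 + 1*(1/55) = -7/50 + 1/55 = -67/550 ≈ -0.12182)
(G + (4 - 6*(-2)))² = (-67/550 + (4 - 6*(-2)))² = (-67/550 + (4 + 12))² = (-67/550 + 16)² = (8733/550)² = 76265289/302500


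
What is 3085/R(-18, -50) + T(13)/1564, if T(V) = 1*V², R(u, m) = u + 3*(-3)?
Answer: -4820377/42228 ≈ -114.15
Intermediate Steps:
R(u, m) = -9 + u (R(u, m) = u - 9 = -9 + u)
T(V) = V²
3085/R(-18, -50) + T(13)/1564 = 3085/(-9 - 18) + 13²/1564 = 3085/(-27) + 169*(1/1564) = 3085*(-1/27) + 169/1564 = -3085/27 + 169/1564 = -4820377/42228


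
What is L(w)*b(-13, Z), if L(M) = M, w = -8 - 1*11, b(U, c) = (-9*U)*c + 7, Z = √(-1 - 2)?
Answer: -133 - 2223*I*√3 ≈ -133.0 - 3850.3*I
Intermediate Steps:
Z = I*√3 (Z = √(-3) = I*√3 ≈ 1.732*I)
b(U, c) = 7 - 9*U*c (b(U, c) = -9*U*c + 7 = 7 - 9*U*c)
w = -19 (w = -8 - 11 = -19)
L(w)*b(-13, Z) = -19*(7 - 9*(-13)*I*√3) = -19*(7 + 117*I*√3) = -133 - 2223*I*√3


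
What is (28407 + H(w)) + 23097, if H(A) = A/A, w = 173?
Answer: 51505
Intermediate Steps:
H(A) = 1
(28407 + H(w)) + 23097 = (28407 + 1) + 23097 = 28408 + 23097 = 51505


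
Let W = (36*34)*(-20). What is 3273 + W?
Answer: -21207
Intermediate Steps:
W = -24480 (W = 1224*(-20) = -24480)
3273 + W = 3273 - 24480 = -21207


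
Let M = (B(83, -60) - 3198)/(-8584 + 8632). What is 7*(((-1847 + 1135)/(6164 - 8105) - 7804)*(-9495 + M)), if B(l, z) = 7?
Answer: 12165410026441/23292 ≈ 5.2230e+8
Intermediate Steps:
M = -3191/48 (M = (7 - 3198)/(-8584 + 8632) = -3191/48 ≈ -66.479)
7*(((-1847 + 1135)/(6164 - 8105) - 7804)*(-9495 + M)) = 7*(((-1847 + 1135)/(6164 - 8105) - 7804)*(-9495 - 3191/48)) = 7*((-712/(-1941) - 7804)*(-458951/48)) = 7*((-712*(-1/1941) - 7804)*(-458951/48)) = 7*((712/1941 - 7804)*(-458951/48)) = 7*(-15146852/1941*(-458951/48)) = 7*(1737915718063/23292) = 12165410026441/23292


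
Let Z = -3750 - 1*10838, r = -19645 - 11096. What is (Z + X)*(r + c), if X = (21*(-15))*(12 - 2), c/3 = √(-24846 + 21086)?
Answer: 545283858 - 212856*I*√235 ≈ 5.4528e+8 - 3.263e+6*I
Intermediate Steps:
r = -30741
c = 12*I*√235 (c = 3*√(-24846 + 21086) = 3*√(-3760) = 3*(4*I*√235) = 12*I*√235 ≈ 183.96*I)
X = -3150 (X = -315*10 = -3150)
Z = -14588 (Z = -3750 - 10838 = -14588)
(Z + X)*(r + c) = (-14588 - 3150)*(-30741 + 12*I*√235) = -17738*(-30741 + 12*I*√235) = 545283858 - 212856*I*√235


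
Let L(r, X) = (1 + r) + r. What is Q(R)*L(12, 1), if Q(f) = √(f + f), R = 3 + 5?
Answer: 100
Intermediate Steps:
L(r, X) = 1 + 2*r
R = 8
Q(f) = √2*√f (Q(f) = √(2*f) = √2*√f)
Q(R)*L(12, 1) = (√2*√8)*(1 + 2*12) = (√2*(2*√2))*(1 + 24) = 4*25 = 100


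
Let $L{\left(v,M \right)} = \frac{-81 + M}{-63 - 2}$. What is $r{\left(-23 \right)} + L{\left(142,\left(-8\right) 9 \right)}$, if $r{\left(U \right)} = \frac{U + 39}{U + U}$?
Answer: $\frac{2999}{1495} \approx 2.006$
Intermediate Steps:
$L{\left(v,M \right)} = \frac{81}{65} - \frac{M}{65}$ ($L{\left(v,M \right)} = \frac{-81 + M}{-65} = \left(-81 + M\right) \left(- \frac{1}{65}\right) = \frac{81}{65} - \frac{M}{65}$)
$r{\left(U \right)} = \frac{39 + U}{2 U}$
$r{\left(-23 \right)} + L{\left(142,\left(-8\right) 9 \right)} = \frac{39 - 23}{2 \left(-23\right)} + \left(\frac{81}{65} - \frac{\left(-8\right) 9}{65}\right) = \frac{1}{2} \left(- \frac{1}{23}\right) 16 + \left(\frac{81}{65} - - \frac{72}{65}\right) = - \frac{8}{23} + \left(\frac{81}{65} + \frac{72}{65}\right) = - \frac{8}{23} + \frac{153}{65} = \frac{2999}{1495}$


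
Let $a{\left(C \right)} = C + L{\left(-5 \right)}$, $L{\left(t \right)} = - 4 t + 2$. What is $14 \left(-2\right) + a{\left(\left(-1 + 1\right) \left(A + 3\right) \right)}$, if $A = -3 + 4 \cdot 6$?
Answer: $-6$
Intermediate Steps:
$L{\left(t \right)} = 2 - 4 t$
$A = 21$ ($A = -3 + 24 = 21$)
$a{\left(C \right)} = 22 + C$ ($a{\left(C \right)} = C + \left(2 - -20\right) = C + \left(2 + 20\right) = C + 22 = 22 + C$)
$14 \left(-2\right) + a{\left(\left(-1 + 1\right) \left(A + 3\right) \right)} = 14 \left(-2\right) + \left(22 + \left(-1 + 1\right) \left(21 + 3\right)\right) = -28 + \left(22 + 0 \cdot 24\right) = -28 + \left(22 + 0\right) = -28 + 22 = -6$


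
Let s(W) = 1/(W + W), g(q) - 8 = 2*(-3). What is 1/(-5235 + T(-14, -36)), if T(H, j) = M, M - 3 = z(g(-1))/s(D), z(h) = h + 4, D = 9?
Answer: -1/5124 ≈ -0.00019516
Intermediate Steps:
g(q) = 2 (g(q) = 8 + 2*(-3) = 8 - 6 = 2)
z(h) = 4 + h
s(W) = 1/(2*W)
M = 111 (M = 3 + (4 + 2)/(((1/2)/9)) = 3 + 6/(((1/2)*(1/9))) = 3 + 6/(1/18) = 3 + 6*18 = 3 + 108 = 111)
T(H, j) = 111
1/(-5235 + T(-14, -36)) = 1/(-5235 + 111) = 1/(-5124) = -1/5124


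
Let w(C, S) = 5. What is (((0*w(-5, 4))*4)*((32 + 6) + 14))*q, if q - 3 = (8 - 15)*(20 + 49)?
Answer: 0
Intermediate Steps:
q = -480 (q = 3 + (8 - 15)*(20 + 49) = 3 - 7*69 = 3 - 483 = -480)
(((0*w(-5, 4))*4)*((32 + 6) + 14))*q = (((0*5)*4)*((32 + 6) + 14))*(-480) = ((0*4)*(38 + 14))*(-480) = (0*52)*(-480) = 0*(-480) = 0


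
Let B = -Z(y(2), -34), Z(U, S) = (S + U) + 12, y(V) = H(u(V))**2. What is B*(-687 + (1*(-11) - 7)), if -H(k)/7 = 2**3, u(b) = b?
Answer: 2195370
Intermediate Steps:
H(k) = -56 (H(k) = -7*2**3 = -7*8 = -56)
y(V) = 3136 (y(V) = (-56)**2 = 3136)
Z(U, S) = 12 + S + U
B = -3114 (B = -(12 - 34 + 3136) = -1*3114 = -3114)
B*(-687 + (1*(-11) - 7)) = -3114*(-687 + (1*(-11) - 7)) = -3114*(-687 + (-11 - 7)) = -3114*(-687 - 18) = -3114*(-705) = 2195370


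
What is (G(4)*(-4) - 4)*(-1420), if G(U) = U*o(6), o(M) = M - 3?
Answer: 73840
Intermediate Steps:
o(M) = -3 + M
G(U) = 3*U (G(U) = U*(-3 + 6) = U*3 = 3*U)
(G(4)*(-4) - 4)*(-1420) = ((3*4)*(-4) - 4)*(-1420) = (12*(-4) - 4)*(-1420) = (-48 - 4)*(-1420) = -52*(-1420) = 73840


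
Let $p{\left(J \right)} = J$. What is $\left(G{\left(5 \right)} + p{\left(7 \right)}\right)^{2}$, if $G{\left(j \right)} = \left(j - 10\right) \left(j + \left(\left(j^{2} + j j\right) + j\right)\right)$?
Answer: $85849$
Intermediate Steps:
$G{\left(j \right)} = \left(-10 + j\right) \left(2 j + 2 j^{2}\right)$ ($G{\left(j \right)} = \left(-10 + j\right) \left(j + \left(\left(j^{2} + j^{2}\right) + j\right)\right) = \left(-10 + j\right) \left(j + \left(2 j^{2} + j\right)\right) = \left(-10 + j\right) \left(j + \left(j + 2 j^{2}\right)\right) = \left(-10 + j\right) \left(2 j + 2 j^{2}\right)$)
$\left(G{\left(5 \right)} + p{\left(7 \right)}\right)^{2} = \left(2 \cdot 5 \left(-10 + 5^{2} - 45\right) + 7\right)^{2} = \left(2 \cdot 5 \left(-10 + 25 - 45\right) + 7\right)^{2} = \left(2 \cdot 5 \left(-30\right) + 7\right)^{2} = \left(-300 + 7\right)^{2} = \left(-293\right)^{2} = 85849$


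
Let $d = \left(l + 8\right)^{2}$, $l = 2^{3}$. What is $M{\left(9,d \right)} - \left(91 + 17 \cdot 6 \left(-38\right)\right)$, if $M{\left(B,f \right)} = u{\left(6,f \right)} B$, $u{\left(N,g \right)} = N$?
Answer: $3839$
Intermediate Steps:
$l = 8$
$d = 256$ ($d = \left(8 + 8\right)^{2} = 16^{2} = 256$)
$M{\left(B,f \right)} = 6 B$
$M{\left(9,d \right)} - \left(91 + 17 \cdot 6 \left(-38\right)\right) = 6 \cdot 9 - \left(91 + 17 \cdot 6 \left(-38\right)\right) = 54 - -3785 = 54 + \left(-91 + 3876\right) = 54 + 3785 = 3839$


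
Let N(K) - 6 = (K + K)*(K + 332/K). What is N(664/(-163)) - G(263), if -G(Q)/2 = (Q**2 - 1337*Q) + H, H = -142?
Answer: -14998328330/26569 ≈ -5.6451e+5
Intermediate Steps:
G(Q) = 284 - 2*Q**2 + 2674*Q (G(Q) = -2*((Q**2 - 1337*Q) - 142) = -2*(-142 + Q**2 - 1337*Q) = 284 - 2*Q**2 + 2674*Q)
N(K) = 6 + 2*K*(K + 332/K) (N(K) = 6 + (K + K)*(K + 332/K) = 6 + (2*K)*(K + 332/K) = 6 + 2*K*(K + 332/K))
N(664/(-163)) - G(263) = (670 + 2*(664/(-163))**2) - (284 - 2*263**2 + 2674*263) = (670 + 2*(664*(-1/163))**2) - (284 - 2*69169 + 703262) = (670 + 2*(-664/163)**2) - (284 - 138338 + 703262) = (670 + 2*(440896/26569)) - 1*565208 = (670 + 881792/26569) - 565208 = 18683022/26569 - 565208 = -14998328330/26569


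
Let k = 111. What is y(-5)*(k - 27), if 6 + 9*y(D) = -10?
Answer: -448/3 ≈ -149.33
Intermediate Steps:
y(D) = -16/9 (y(D) = -2/3 + (1/9)*(-10) = -2/3 - 10/9 = -16/9)
y(-5)*(k - 27) = -16*(111 - 27)/9 = -16/9*84 = -448/3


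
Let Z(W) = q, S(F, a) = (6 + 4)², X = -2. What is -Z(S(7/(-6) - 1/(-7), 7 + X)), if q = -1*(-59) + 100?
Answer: -159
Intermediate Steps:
S(F, a) = 100 (S(F, a) = 10² = 100)
q = 159 (q = 59 + 100 = 159)
Z(W) = 159
-Z(S(7/(-6) - 1/(-7), 7 + X)) = -1*159 = -159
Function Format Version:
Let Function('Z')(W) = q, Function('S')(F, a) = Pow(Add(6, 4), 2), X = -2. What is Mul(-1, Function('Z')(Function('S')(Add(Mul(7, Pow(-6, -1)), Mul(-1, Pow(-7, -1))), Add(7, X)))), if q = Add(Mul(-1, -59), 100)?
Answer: -159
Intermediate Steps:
Function('S')(F, a) = 100 (Function('S')(F, a) = Pow(10, 2) = 100)
q = 159 (q = Add(59, 100) = 159)
Function('Z')(W) = 159
Mul(-1, Function('Z')(Function('S')(Add(Mul(7, Pow(-6, -1)), Mul(-1, Pow(-7, -1))), Add(7, X)))) = Mul(-1, 159) = -159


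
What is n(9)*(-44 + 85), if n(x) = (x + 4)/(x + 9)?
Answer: 533/18 ≈ 29.611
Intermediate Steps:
n(x) = (4 + x)/(9 + x)
n(9)*(-44 + 85) = ((4 + 9)/(9 + 9))*(-44 + 85) = (13/18)*41 = 533/18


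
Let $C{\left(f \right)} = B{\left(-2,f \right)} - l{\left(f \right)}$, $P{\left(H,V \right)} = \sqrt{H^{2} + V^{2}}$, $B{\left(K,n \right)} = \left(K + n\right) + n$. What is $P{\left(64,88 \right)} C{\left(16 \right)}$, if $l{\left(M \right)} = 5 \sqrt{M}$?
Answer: $80 \sqrt{185} \approx 1088.1$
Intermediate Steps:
$B{\left(K,n \right)} = K + 2 n$
$C{\left(f \right)} = -2 - 5 \sqrt{f} + 2 f$ ($C{\left(f \right)} = \left(-2 + 2 f\right) - 5 \sqrt{f} = -2 - 5 \sqrt{f} + 2 f$)
$P{\left(64,88 \right)} C{\left(16 \right)} = \sqrt{64^{2} + 88^{2}} \left(-2 - 5 \sqrt{16} + 2 \cdot 16\right) = \sqrt{4096 + 7744} \left(-2 - 20 + 32\right) = \sqrt{11840} \left(-2 - 20 + 32\right) = 8 \sqrt{185} \cdot 10 = 80 \sqrt{185}$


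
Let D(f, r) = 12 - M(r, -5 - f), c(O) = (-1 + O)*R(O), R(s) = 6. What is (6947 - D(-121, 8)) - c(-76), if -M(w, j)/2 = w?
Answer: 7381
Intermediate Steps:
c(O) = -6 + 6*O (c(O) = (-1 + O)*6 = -6 + 6*O)
M(w, j) = -2*w
D(f, r) = 12 + 2*r (D(f, r) = 12 - (-2)*r = 12 + 2*r)
(6947 - D(-121, 8)) - c(-76) = (6947 - (12 + 2*8)) - (-6 + 6*(-76)) = (6947 - (12 + 16)) - (-6 - 456) = (6947 - 1*28) - 1*(-462) = (6947 - 28) + 462 = 6919 + 462 = 7381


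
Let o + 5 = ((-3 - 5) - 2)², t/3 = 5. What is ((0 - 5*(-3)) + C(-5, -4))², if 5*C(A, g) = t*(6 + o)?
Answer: 101124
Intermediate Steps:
t = 15 (t = 3*5 = 15)
o = 95 (o = -5 + ((-3 - 5) - 2)² = -5 + (-8 - 2)² = -5 + (-10)² = -5 + 100 = 95)
C(A, g) = 303 (C(A, g) = (15*(6 + 95))/5 = (15*101)/5 = (⅕)*1515 = 303)
((0 - 5*(-3)) + C(-5, -4))² = ((0 - 5*(-3)) + 303)² = ((0 + 15) + 303)² = (15 + 303)² = 318² = 101124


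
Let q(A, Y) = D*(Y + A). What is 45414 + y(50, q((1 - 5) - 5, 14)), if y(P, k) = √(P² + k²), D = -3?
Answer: 45414 + 5*√109 ≈ 45466.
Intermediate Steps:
q(A, Y) = -3*A - 3*Y (q(A, Y) = -3*(Y + A) = -3*(A + Y) = -3*A - 3*Y)
45414 + y(50, q((1 - 5) - 5, 14)) = 45414 + √(50² + (-3*((1 - 5) - 5) - 3*14)²) = 45414 + √(2500 + (-3*(-4 - 5) - 42)²) = 45414 + √(2500 + (-3*(-9) - 42)²) = 45414 + √(2500 + (27 - 42)²) = 45414 + √(2500 + (-15)²) = 45414 + √(2500 + 225) = 45414 + √2725 = 45414 + 5*√109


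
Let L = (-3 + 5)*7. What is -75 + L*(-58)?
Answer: -887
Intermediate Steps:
L = 14 (L = 2*7 = 14)
-75 + L*(-58) = -75 + 14*(-58) = -75 - 812 = -887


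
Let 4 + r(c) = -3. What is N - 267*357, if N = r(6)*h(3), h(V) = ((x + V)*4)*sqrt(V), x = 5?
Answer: -95319 - 224*sqrt(3) ≈ -95707.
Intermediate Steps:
r(c) = -7 (r(c) = -4 - 3 = -7)
h(V) = sqrt(V)*(20 + 4*V) (h(V) = ((5 + V)*4)*sqrt(V) = (20 + 4*V)*sqrt(V) = sqrt(V)*(20 + 4*V))
N = -224*sqrt(3) (N = -28*sqrt(3)*(5 + 3) = -28*sqrt(3)*8 = -224*sqrt(3) ≈ -387.98)
N - 267*357 = -224*sqrt(3) - 267*357 = -224*sqrt(3) - 95319 = -95319 - 224*sqrt(3)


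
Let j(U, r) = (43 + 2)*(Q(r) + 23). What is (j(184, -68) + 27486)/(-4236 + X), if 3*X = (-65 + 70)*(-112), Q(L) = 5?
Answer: -43119/6634 ≈ -6.4997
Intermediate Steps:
X = -560/3 (X = ((-65 + 70)*(-112))/3 = (5*(-112))/3 = (1/3)*(-560) = -560/3 ≈ -186.67)
j(U, r) = 1260 (j(U, r) = (43 + 2)*(5 + 23) = 45*28 = 1260)
(j(184, -68) + 27486)/(-4236 + X) = (1260 + 27486)/(-4236 - 560/3) = 28746/(-13268/3) = 28746*(-3/13268) = -43119/6634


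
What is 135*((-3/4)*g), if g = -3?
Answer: 1215/4 ≈ 303.75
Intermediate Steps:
135*((-3/4)*g) = 135*(-3/4*(-3)) = 135*(9/4) = 1215/4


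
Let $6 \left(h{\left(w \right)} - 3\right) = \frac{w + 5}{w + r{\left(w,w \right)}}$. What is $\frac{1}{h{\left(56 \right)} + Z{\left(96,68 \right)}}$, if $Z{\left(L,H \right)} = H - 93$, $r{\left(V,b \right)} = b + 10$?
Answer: $- \frac{12}{263} \approx -0.045627$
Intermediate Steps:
$r{\left(V,b \right)} = 10 + b$
$h{\left(w \right)} = 3 + \frac{5 + w}{6 \left(10 + 2 w\right)}$ ($h{\left(w \right)} = 3 + \frac{\left(w + 5\right) \frac{1}{w + \left(10 + w\right)}}{6} = 3 + \frac{\left(5 + w\right) \frac{1}{10 + 2 w}}{6} = 3 + \frac{\frac{1}{10 + 2 w} \left(5 + w\right)}{6} = 3 + \frac{5 + w}{6 \left(10 + 2 w\right)}$)
$Z{\left(L,H \right)} = -93 + H$
$\frac{1}{h{\left(56 \right)} + Z{\left(96,68 \right)}} = \frac{1}{\frac{37}{12} + \left(-93 + 68\right)} = \frac{1}{\frac{37}{12} - 25} = \frac{1}{- \frac{263}{12}} = - \frac{12}{263}$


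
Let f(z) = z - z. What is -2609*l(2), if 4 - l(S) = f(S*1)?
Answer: -10436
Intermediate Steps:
f(z) = 0
l(S) = 4 (l(S) = 4 - 1*0 = 4 + 0 = 4)
-2609*l(2) = -2609*4 = -10436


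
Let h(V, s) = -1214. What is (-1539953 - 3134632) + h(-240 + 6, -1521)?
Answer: -4675799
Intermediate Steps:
(-1539953 - 3134632) + h(-240 + 6, -1521) = (-1539953 - 3134632) - 1214 = -4674585 - 1214 = -4675799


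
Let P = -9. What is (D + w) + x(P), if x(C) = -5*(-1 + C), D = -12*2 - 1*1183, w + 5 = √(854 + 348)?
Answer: -1162 + √1202 ≈ -1127.3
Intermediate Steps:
w = -5 + √1202 (w = -5 + √(854 + 348) = -5 + √1202 ≈ 29.670)
D = -1207 (D = -24 - 1183 = -1207)
x(C) = 5 - 5*C
(D + w) + x(P) = (-1207 + (-5 + √1202)) + (5 - 5*(-9)) = (-1212 + √1202) + (5 + 45) = (-1212 + √1202) + 50 = -1162 + √1202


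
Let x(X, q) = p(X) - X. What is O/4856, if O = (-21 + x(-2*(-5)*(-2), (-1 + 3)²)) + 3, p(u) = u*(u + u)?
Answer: 401/2428 ≈ 0.16516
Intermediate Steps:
p(u) = 2*u² (p(u) = u*(2*u) = 2*u²)
x(X, q) = -X + 2*X² (x(X, q) = 2*X² - X = -X + 2*X²)
O = 802 (O = (-21 + (-2*(-5)*(-2))*(-1 + 2*(-2*(-5)*(-2)))) + 3 = (-21 + (10*(-2))*(-1 + 2*(10*(-2)))) + 3 = (-21 - 20*(-1 + 2*(-20))) + 3 = (-21 - 20*(-1 - 40)) + 3 = (-21 - 20*(-41)) + 3 = (-21 + 820) + 3 = 799 + 3 = 802)
O/4856 = 802/4856 = (1/4856)*802 = 401/2428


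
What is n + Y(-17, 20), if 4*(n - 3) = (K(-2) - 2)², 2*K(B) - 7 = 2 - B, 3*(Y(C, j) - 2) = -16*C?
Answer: 4739/48 ≈ 98.729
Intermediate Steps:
Y(C, j) = 2 - 16*C/3 (Y(C, j) = 2 + (-16*C)/3 = 2 - 16*C/3)
K(B) = 9/2 - B/2 (K(B) = 7/2 + (2 - B)/2 = 7/2 + (1 - B/2) = 9/2 - B/2)
n = 97/16 (n = 3 + ((9/2 - ½*(-2)) - 2)²/4 = 3 + ((9/2 + 1) - 2)²/4 = 3 + (11/2 - 2)²/4 = 3 + (7/2)²/4 = 3 + (¼)*(49/4) = 3 + 49/16 = 97/16 ≈ 6.0625)
n + Y(-17, 20) = 97/16 + (2 - 16/3*(-17)) = 97/16 + (2 + 272/3) = 97/16 + 278/3 = 4739/48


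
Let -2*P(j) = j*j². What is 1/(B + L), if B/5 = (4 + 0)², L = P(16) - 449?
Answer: -1/2417 ≈ -0.00041374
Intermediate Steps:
P(j) = -j³/2 (P(j) = -j*j²/2 = -j³/2)
L = -2497 (L = -½*16³ - 449 = -½*4096 - 449 = -2048 - 449 = -2497)
B = 80 (B = 5*(4 + 0)² = 5*4² = 5*16 = 80)
1/(B + L) = 1/(80 - 2497) = 1/(-2417) = -1/2417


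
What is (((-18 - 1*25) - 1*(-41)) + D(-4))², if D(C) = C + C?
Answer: 100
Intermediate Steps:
D(C) = 2*C
(((-18 - 1*25) - 1*(-41)) + D(-4))² = (((-18 - 1*25) - 1*(-41)) + 2*(-4))² = (((-18 - 25) + 41) - 8)² = ((-43 + 41) - 8)² = (-2 - 8)² = (-10)² = 100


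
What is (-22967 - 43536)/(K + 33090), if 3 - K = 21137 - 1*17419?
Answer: -66503/29375 ≈ -2.2639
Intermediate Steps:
K = -3715 (K = 3 - (21137 - 1*17419) = 3 - (21137 - 17419) = 3 - 1*3718 = 3 - 3718 = -3715)
(-22967 - 43536)/(K + 33090) = (-22967 - 43536)/(-3715 + 33090) = -66503/29375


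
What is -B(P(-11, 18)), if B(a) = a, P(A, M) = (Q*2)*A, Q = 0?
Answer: 0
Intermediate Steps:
P(A, M) = 0 (P(A, M) = (0*2)*A = 0*A = 0)
-B(P(-11, 18)) = -1*0 = 0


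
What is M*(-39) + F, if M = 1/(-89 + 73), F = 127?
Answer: 2071/16 ≈ 129.44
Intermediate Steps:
M = -1/16 (M = 1/(-16) = -1/16 ≈ -0.062500)
M*(-39) + F = -1/16*(-39) + 127 = 39/16 + 127 = 2071/16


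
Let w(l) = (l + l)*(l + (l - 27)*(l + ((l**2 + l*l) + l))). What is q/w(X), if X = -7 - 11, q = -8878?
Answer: -4439/496044 ≈ -0.0089488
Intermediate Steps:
X = -18
w(l) = 2*l*(l + (-27 + l)*(2*l + 2*l**2)) (w(l) = (2*l)*(l + (-27 + l)*(l + ((l**2 + l**2) + l))) = (2*l)*(l + (-27 + l)*(l + (2*l**2 + l))) = (2*l)*(l + (-27 + l)*(l + (l + 2*l**2))) = (2*l)*(l + (-27 + l)*(2*l + 2*l**2)) = 2*l*(l + (-27 + l)*(2*l + 2*l**2)))
q/w(X) = -8878*1/(324*(-106 - 104*(-18) + 4*(-18)**2)) = -8878*1/(324*(-106 + 1872 + 4*324)) = -8878*1/(324*(-106 + 1872 + 1296)) = -8878/(324*3062) = -8878/992088 = -8878*1/992088 = -4439/496044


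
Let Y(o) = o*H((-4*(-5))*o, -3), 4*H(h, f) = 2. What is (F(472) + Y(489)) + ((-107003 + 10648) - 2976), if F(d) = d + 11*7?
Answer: -197075/2 ≈ -98538.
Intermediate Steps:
H(h, f) = 1/2 (H(h, f) = (1/4)*2 = 1/2)
F(d) = 77 + d (F(d) = d + 77 = 77 + d)
Y(o) = o/2 (Y(o) = o*(1/2) = o/2)
(F(472) + Y(489)) + ((-107003 + 10648) - 2976) = ((77 + 472) + (1/2)*489) + ((-107003 + 10648) - 2976) = (549 + 489/2) + (-96355 - 2976) = 1587/2 - 99331 = -197075/2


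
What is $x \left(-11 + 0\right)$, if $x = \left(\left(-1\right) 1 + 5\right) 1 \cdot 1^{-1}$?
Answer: $-44$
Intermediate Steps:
$x = 4$ ($x = \left(-1 + 5\right) 1 \cdot 1 = 4 \cdot 1 = 4$)
$x \left(-11 + 0\right) = 4 \left(-11 + 0\right) = 4 \left(-11\right) = -44$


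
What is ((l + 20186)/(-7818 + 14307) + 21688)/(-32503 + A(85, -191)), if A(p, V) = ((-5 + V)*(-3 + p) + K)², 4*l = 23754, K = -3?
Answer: 281519113/3353166377316 ≈ 8.3956e-5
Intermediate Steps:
l = 11877/2 (l = (¼)*23754 = 11877/2 ≈ 5938.5)
A(p, V) = (-3 + (-5 + V)*(-3 + p))² (A(p, V) = ((-5 + V)*(-3 + p) - 3)² = (-3 + (-5 + V)*(-3 + p))²)
((l + 20186)/(-7818 + 14307) + 21688)/(-32503 + A(85, -191)) = ((11877/2 + 20186)/(-7818 + 14307) + 21688)/(-32503 + (12 - 5*85 - 3*(-191) - 191*85)²) = ((52249/2)/6489 + 21688)/(-32503 + (12 - 425 + 573 - 16235)²) = ((52249/2)*(1/6489) + 21688)/(-32503 + (-16075)²) = (52249/12978 + 21688)/(-32503 + 258405625) = (281519113/12978)/258373122 = (281519113/12978)*(1/258373122) = 281519113/3353166377316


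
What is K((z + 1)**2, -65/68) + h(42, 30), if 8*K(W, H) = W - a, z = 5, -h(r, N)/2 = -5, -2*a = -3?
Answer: 229/16 ≈ 14.313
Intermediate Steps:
a = 3/2 (a = -1/2*(-3) = 3/2 ≈ 1.5000)
h(r, N) = 10 (h(r, N) = -2*(-5) = 10)
K(W, H) = -3/16 + W/8 (K(W, H) = (W - 1*3/2)/8 = (W - 3/2)/8 = (-3/2 + W)/8 = -3/16 + W/8)
K((z + 1)**2, -65/68) + h(42, 30) = (-3/16 + (5 + 1)**2/8) + 10 = (-3/16 + (1/8)*6**2) + 10 = (-3/16 + (1/8)*36) + 10 = (-3/16 + 9/2) + 10 = 69/16 + 10 = 229/16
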